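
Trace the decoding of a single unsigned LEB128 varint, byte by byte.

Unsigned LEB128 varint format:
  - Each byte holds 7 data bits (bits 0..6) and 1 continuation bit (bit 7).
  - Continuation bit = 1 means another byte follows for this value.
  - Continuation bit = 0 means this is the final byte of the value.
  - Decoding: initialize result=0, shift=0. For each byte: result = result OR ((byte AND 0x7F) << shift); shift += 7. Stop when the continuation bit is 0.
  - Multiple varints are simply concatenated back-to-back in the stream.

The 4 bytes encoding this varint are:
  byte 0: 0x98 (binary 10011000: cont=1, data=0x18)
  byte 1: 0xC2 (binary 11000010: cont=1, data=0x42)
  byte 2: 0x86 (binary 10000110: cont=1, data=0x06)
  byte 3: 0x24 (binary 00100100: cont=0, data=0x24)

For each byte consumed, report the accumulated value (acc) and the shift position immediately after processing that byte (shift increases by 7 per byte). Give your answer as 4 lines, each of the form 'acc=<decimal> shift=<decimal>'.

byte 0=0x98: payload=0x18=24, contrib = 24<<0 = 24; acc -> 24, shift -> 7
byte 1=0xC2: payload=0x42=66, contrib = 66<<7 = 8448; acc -> 8472, shift -> 14
byte 2=0x86: payload=0x06=6, contrib = 6<<14 = 98304; acc -> 106776, shift -> 21
byte 3=0x24: payload=0x24=36, contrib = 36<<21 = 75497472; acc -> 75604248, shift -> 28

Answer: acc=24 shift=7
acc=8472 shift=14
acc=106776 shift=21
acc=75604248 shift=28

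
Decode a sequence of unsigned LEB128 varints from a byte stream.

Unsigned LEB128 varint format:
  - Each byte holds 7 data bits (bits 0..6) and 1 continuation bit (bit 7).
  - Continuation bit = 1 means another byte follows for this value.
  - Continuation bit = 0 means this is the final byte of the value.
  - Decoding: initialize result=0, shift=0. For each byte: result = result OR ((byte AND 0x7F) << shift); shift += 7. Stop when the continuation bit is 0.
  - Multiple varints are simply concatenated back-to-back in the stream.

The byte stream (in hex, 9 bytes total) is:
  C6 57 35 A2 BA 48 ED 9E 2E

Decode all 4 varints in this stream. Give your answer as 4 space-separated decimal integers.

  byte[0]=0xC6 cont=1 payload=0x46=70: acc |= 70<<0 -> acc=70 shift=7
  byte[1]=0x57 cont=0 payload=0x57=87: acc |= 87<<7 -> acc=11206 shift=14 [end]
Varint 1: bytes[0:2] = C6 57 -> value 11206 (2 byte(s))
  byte[2]=0x35 cont=0 payload=0x35=53: acc |= 53<<0 -> acc=53 shift=7 [end]
Varint 2: bytes[2:3] = 35 -> value 53 (1 byte(s))
  byte[3]=0xA2 cont=1 payload=0x22=34: acc |= 34<<0 -> acc=34 shift=7
  byte[4]=0xBA cont=1 payload=0x3A=58: acc |= 58<<7 -> acc=7458 shift=14
  byte[5]=0x48 cont=0 payload=0x48=72: acc |= 72<<14 -> acc=1187106 shift=21 [end]
Varint 3: bytes[3:6] = A2 BA 48 -> value 1187106 (3 byte(s))
  byte[6]=0xED cont=1 payload=0x6D=109: acc |= 109<<0 -> acc=109 shift=7
  byte[7]=0x9E cont=1 payload=0x1E=30: acc |= 30<<7 -> acc=3949 shift=14
  byte[8]=0x2E cont=0 payload=0x2E=46: acc |= 46<<14 -> acc=757613 shift=21 [end]
Varint 4: bytes[6:9] = ED 9E 2E -> value 757613 (3 byte(s))

Answer: 11206 53 1187106 757613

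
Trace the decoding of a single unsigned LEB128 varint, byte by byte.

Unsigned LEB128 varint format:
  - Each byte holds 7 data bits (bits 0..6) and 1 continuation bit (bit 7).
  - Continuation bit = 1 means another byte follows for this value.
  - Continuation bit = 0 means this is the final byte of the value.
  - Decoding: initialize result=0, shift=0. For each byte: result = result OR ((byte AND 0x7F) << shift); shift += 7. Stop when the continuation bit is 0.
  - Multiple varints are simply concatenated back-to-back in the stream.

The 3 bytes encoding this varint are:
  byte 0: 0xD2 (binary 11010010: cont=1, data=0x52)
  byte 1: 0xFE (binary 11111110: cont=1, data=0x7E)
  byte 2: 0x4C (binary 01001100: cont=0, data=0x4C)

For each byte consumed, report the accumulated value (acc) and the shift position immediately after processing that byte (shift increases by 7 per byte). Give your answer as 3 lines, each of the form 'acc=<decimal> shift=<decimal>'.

Answer: acc=82 shift=7
acc=16210 shift=14
acc=1261394 shift=21

Derivation:
byte 0=0xD2: payload=0x52=82, contrib = 82<<0 = 82; acc -> 82, shift -> 7
byte 1=0xFE: payload=0x7E=126, contrib = 126<<7 = 16128; acc -> 16210, shift -> 14
byte 2=0x4C: payload=0x4C=76, contrib = 76<<14 = 1245184; acc -> 1261394, shift -> 21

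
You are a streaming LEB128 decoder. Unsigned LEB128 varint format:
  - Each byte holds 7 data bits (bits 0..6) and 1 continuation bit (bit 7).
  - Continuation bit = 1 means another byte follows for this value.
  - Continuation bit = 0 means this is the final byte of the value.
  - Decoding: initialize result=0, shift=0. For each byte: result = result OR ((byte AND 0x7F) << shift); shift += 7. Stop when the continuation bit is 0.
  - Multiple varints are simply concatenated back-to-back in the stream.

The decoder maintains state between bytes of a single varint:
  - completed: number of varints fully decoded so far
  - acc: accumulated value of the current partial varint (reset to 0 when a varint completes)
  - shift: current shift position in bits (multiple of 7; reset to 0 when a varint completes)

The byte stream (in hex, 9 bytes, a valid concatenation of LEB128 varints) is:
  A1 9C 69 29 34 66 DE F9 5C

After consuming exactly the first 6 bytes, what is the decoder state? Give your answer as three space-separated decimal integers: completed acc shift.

byte[0]=0xA1 cont=1 payload=0x21: acc |= 33<<0 -> completed=0 acc=33 shift=7
byte[1]=0x9C cont=1 payload=0x1C: acc |= 28<<7 -> completed=0 acc=3617 shift=14
byte[2]=0x69 cont=0 payload=0x69: varint #1 complete (value=1723937); reset -> completed=1 acc=0 shift=0
byte[3]=0x29 cont=0 payload=0x29: varint #2 complete (value=41); reset -> completed=2 acc=0 shift=0
byte[4]=0x34 cont=0 payload=0x34: varint #3 complete (value=52); reset -> completed=3 acc=0 shift=0
byte[5]=0x66 cont=0 payload=0x66: varint #4 complete (value=102); reset -> completed=4 acc=0 shift=0

Answer: 4 0 0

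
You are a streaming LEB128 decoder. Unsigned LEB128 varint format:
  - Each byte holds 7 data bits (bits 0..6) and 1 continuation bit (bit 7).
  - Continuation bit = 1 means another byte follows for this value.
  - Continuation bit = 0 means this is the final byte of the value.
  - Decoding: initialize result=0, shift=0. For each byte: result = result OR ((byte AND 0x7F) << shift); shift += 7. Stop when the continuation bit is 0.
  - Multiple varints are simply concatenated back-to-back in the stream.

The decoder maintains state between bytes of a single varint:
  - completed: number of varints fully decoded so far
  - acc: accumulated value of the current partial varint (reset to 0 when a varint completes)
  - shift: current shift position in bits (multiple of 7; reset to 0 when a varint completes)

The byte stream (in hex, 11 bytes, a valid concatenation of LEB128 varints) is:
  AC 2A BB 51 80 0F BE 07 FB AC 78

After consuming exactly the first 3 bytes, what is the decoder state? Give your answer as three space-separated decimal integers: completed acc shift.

byte[0]=0xAC cont=1 payload=0x2C: acc |= 44<<0 -> completed=0 acc=44 shift=7
byte[1]=0x2A cont=0 payload=0x2A: varint #1 complete (value=5420); reset -> completed=1 acc=0 shift=0
byte[2]=0xBB cont=1 payload=0x3B: acc |= 59<<0 -> completed=1 acc=59 shift=7

Answer: 1 59 7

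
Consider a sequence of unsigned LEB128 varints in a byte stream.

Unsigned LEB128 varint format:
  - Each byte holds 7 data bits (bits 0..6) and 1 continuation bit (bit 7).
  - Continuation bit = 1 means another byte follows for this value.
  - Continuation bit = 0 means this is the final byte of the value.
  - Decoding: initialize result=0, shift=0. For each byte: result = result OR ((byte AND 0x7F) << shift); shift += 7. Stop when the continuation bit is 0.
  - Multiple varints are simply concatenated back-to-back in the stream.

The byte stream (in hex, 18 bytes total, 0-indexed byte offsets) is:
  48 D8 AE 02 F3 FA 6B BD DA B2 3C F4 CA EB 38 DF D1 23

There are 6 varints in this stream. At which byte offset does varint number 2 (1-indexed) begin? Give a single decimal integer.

Answer: 1

Derivation:
  byte[0]=0x48 cont=0 payload=0x48=72: acc |= 72<<0 -> acc=72 shift=7 [end]
Varint 1: bytes[0:1] = 48 -> value 72 (1 byte(s))
  byte[1]=0xD8 cont=1 payload=0x58=88: acc |= 88<<0 -> acc=88 shift=7
  byte[2]=0xAE cont=1 payload=0x2E=46: acc |= 46<<7 -> acc=5976 shift=14
  byte[3]=0x02 cont=0 payload=0x02=2: acc |= 2<<14 -> acc=38744 shift=21 [end]
Varint 2: bytes[1:4] = D8 AE 02 -> value 38744 (3 byte(s))
  byte[4]=0xF3 cont=1 payload=0x73=115: acc |= 115<<0 -> acc=115 shift=7
  byte[5]=0xFA cont=1 payload=0x7A=122: acc |= 122<<7 -> acc=15731 shift=14
  byte[6]=0x6B cont=0 payload=0x6B=107: acc |= 107<<14 -> acc=1768819 shift=21 [end]
Varint 3: bytes[4:7] = F3 FA 6B -> value 1768819 (3 byte(s))
  byte[7]=0xBD cont=1 payload=0x3D=61: acc |= 61<<0 -> acc=61 shift=7
  byte[8]=0xDA cont=1 payload=0x5A=90: acc |= 90<<7 -> acc=11581 shift=14
  byte[9]=0xB2 cont=1 payload=0x32=50: acc |= 50<<14 -> acc=830781 shift=21
  byte[10]=0x3C cont=0 payload=0x3C=60: acc |= 60<<21 -> acc=126659901 shift=28 [end]
Varint 4: bytes[7:11] = BD DA B2 3C -> value 126659901 (4 byte(s))
  byte[11]=0xF4 cont=1 payload=0x74=116: acc |= 116<<0 -> acc=116 shift=7
  byte[12]=0xCA cont=1 payload=0x4A=74: acc |= 74<<7 -> acc=9588 shift=14
  byte[13]=0xEB cont=1 payload=0x6B=107: acc |= 107<<14 -> acc=1762676 shift=21
  byte[14]=0x38 cont=0 payload=0x38=56: acc |= 56<<21 -> acc=119203188 shift=28 [end]
Varint 5: bytes[11:15] = F4 CA EB 38 -> value 119203188 (4 byte(s))
  byte[15]=0xDF cont=1 payload=0x5F=95: acc |= 95<<0 -> acc=95 shift=7
  byte[16]=0xD1 cont=1 payload=0x51=81: acc |= 81<<7 -> acc=10463 shift=14
  byte[17]=0x23 cont=0 payload=0x23=35: acc |= 35<<14 -> acc=583903 shift=21 [end]
Varint 6: bytes[15:18] = DF D1 23 -> value 583903 (3 byte(s))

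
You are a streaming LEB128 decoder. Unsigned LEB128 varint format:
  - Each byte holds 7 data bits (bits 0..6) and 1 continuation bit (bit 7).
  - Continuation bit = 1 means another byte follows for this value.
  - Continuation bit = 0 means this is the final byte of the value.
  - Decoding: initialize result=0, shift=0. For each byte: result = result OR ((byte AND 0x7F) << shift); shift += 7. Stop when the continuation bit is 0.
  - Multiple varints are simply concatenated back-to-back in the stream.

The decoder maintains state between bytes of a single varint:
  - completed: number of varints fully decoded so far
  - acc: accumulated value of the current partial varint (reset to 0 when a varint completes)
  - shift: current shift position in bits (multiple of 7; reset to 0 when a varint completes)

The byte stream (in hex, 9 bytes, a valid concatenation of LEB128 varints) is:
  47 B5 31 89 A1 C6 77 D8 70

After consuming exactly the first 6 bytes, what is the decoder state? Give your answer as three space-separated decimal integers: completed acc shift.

Answer: 2 1151113 21

Derivation:
byte[0]=0x47 cont=0 payload=0x47: varint #1 complete (value=71); reset -> completed=1 acc=0 shift=0
byte[1]=0xB5 cont=1 payload=0x35: acc |= 53<<0 -> completed=1 acc=53 shift=7
byte[2]=0x31 cont=0 payload=0x31: varint #2 complete (value=6325); reset -> completed=2 acc=0 shift=0
byte[3]=0x89 cont=1 payload=0x09: acc |= 9<<0 -> completed=2 acc=9 shift=7
byte[4]=0xA1 cont=1 payload=0x21: acc |= 33<<7 -> completed=2 acc=4233 shift=14
byte[5]=0xC6 cont=1 payload=0x46: acc |= 70<<14 -> completed=2 acc=1151113 shift=21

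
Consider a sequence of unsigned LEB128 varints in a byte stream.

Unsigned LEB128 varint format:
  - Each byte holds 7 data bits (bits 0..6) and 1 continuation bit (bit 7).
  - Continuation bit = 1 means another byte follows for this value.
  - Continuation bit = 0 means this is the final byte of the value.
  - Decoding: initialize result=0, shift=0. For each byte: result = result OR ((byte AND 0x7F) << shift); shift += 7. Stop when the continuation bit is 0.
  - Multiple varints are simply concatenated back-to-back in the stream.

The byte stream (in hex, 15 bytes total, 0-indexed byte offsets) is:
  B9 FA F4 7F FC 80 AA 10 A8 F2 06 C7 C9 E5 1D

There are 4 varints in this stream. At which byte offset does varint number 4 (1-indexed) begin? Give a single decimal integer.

  byte[0]=0xB9 cont=1 payload=0x39=57: acc |= 57<<0 -> acc=57 shift=7
  byte[1]=0xFA cont=1 payload=0x7A=122: acc |= 122<<7 -> acc=15673 shift=14
  byte[2]=0xF4 cont=1 payload=0x74=116: acc |= 116<<14 -> acc=1916217 shift=21
  byte[3]=0x7F cont=0 payload=0x7F=127: acc |= 127<<21 -> acc=268254521 shift=28 [end]
Varint 1: bytes[0:4] = B9 FA F4 7F -> value 268254521 (4 byte(s))
  byte[4]=0xFC cont=1 payload=0x7C=124: acc |= 124<<0 -> acc=124 shift=7
  byte[5]=0x80 cont=1 payload=0x00=0: acc |= 0<<7 -> acc=124 shift=14
  byte[6]=0xAA cont=1 payload=0x2A=42: acc |= 42<<14 -> acc=688252 shift=21
  byte[7]=0x10 cont=0 payload=0x10=16: acc |= 16<<21 -> acc=34242684 shift=28 [end]
Varint 2: bytes[4:8] = FC 80 AA 10 -> value 34242684 (4 byte(s))
  byte[8]=0xA8 cont=1 payload=0x28=40: acc |= 40<<0 -> acc=40 shift=7
  byte[9]=0xF2 cont=1 payload=0x72=114: acc |= 114<<7 -> acc=14632 shift=14
  byte[10]=0x06 cont=0 payload=0x06=6: acc |= 6<<14 -> acc=112936 shift=21 [end]
Varint 3: bytes[8:11] = A8 F2 06 -> value 112936 (3 byte(s))
  byte[11]=0xC7 cont=1 payload=0x47=71: acc |= 71<<0 -> acc=71 shift=7
  byte[12]=0xC9 cont=1 payload=0x49=73: acc |= 73<<7 -> acc=9415 shift=14
  byte[13]=0xE5 cont=1 payload=0x65=101: acc |= 101<<14 -> acc=1664199 shift=21
  byte[14]=0x1D cont=0 payload=0x1D=29: acc |= 29<<21 -> acc=62481607 shift=28 [end]
Varint 4: bytes[11:15] = C7 C9 E5 1D -> value 62481607 (4 byte(s))

Answer: 11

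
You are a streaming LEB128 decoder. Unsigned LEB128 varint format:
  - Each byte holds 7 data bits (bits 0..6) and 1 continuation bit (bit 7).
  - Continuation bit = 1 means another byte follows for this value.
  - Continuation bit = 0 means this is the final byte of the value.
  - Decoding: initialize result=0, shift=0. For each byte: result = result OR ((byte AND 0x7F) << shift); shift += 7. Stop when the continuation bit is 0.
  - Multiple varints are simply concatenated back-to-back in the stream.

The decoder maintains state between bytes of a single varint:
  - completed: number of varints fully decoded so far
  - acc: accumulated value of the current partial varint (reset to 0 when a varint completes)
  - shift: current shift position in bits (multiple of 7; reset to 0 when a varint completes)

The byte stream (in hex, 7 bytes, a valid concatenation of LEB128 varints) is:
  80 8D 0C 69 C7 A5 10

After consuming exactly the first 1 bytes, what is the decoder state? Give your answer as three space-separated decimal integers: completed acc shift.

Answer: 0 0 7

Derivation:
byte[0]=0x80 cont=1 payload=0x00: acc |= 0<<0 -> completed=0 acc=0 shift=7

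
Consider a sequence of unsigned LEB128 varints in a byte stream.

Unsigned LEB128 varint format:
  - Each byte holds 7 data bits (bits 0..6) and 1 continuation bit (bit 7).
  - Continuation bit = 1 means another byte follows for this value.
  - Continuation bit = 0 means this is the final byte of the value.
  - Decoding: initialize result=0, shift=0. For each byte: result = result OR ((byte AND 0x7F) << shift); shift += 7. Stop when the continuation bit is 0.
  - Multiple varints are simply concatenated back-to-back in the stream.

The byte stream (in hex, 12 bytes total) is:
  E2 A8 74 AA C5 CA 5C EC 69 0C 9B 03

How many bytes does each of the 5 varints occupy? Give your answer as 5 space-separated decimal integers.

  byte[0]=0xE2 cont=1 payload=0x62=98: acc |= 98<<0 -> acc=98 shift=7
  byte[1]=0xA8 cont=1 payload=0x28=40: acc |= 40<<7 -> acc=5218 shift=14
  byte[2]=0x74 cont=0 payload=0x74=116: acc |= 116<<14 -> acc=1905762 shift=21 [end]
Varint 1: bytes[0:3] = E2 A8 74 -> value 1905762 (3 byte(s))
  byte[3]=0xAA cont=1 payload=0x2A=42: acc |= 42<<0 -> acc=42 shift=7
  byte[4]=0xC5 cont=1 payload=0x45=69: acc |= 69<<7 -> acc=8874 shift=14
  byte[5]=0xCA cont=1 payload=0x4A=74: acc |= 74<<14 -> acc=1221290 shift=21
  byte[6]=0x5C cont=0 payload=0x5C=92: acc |= 92<<21 -> acc=194159274 shift=28 [end]
Varint 2: bytes[3:7] = AA C5 CA 5C -> value 194159274 (4 byte(s))
  byte[7]=0xEC cont=1 payload=0x6C=108: acc |= 108<<0 -> acc=108 shift=7
  byte[8]=0x69 cont=0 payload=0x69=105: acc |= 105<<7 -> acc=13548 shift=14 [end]
Varint 3: bytes[7:9] = EC 69 -> value 13548 (2 byte(s))
  byte[9]=0x0C cont=0 payload=0x0C=12: acc |= 12<<0 -> acc=12 shift=7 [end]
Varint 4: bytes[9:10] = 0C -> value 12 (1 byte(s))
  byte[10]=0x9B cont=1 payload=0x1B=27: acc |= 27<<0 -> acc=27 shift=7
  byte[11]=0x03 cont=0 payload=0x03=3: acc |= 3<<7 -> acc=411 shift=14 [end]
Varint 5: bytes[10:12] = 9B 03 -> value 411 (2 byte(s))

Answer: 3 4 2 1 2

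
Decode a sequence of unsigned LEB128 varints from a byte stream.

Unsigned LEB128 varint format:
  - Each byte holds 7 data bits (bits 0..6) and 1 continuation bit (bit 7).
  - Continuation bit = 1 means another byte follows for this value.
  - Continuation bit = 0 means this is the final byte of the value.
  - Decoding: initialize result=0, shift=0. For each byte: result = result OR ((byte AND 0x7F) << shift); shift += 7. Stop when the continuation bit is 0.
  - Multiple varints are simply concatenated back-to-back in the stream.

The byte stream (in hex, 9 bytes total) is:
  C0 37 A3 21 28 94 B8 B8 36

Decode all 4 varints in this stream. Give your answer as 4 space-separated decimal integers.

Answer: 7104 4259 40 114170900

Derivation:
  byte[0]=0xC0 cont=1 payload=0x40=64: acc |= 64<<0 -> acc=64 shift=7
  byte[1]=0x37 cont=0 payload=0x37=55: acc |= 55<<7 -> acc=7104 shift=14 [end]
Varint 1: bytes[0:2] = C0 37 -> value 7104 (2 byte(s))
  byte[2]=0xA3 cont=1 payload=0x23=35: acc |= 35<<0 -> acc=35 shift=7
  byte[3]=0x21 cont=0 payload=0x21=33: acc |= 33<<7 -> acc=4259 shift=14 [end]
Varint 2: bytes[2:4] = A3 21 -> value 4259 (2 byte(s))
  byte[4]=0x28 cont=0 payload=0x28=40: acc |= 40<<0 -> acc=40 shift=7 [end]
Varint 3: bytes[4:5] = 28 -> value 40 (1 byte(s))
  byte[5]=0x94 cont=1 payload=0x14=20: acc |= 20<<0 -> acc=20 shift=7
  byte[6]=0xB8 cont=1 payload=0x38=56: acc |= 56<<7 -> acc=7188 shift=14
  byte[7]=0xB8 cont=1 payload=0x38=56: acc |= 56<<14 -> acc=924692 shift=21
  byte[8]=0x36 cont=0 payload=0x36=54: acc |= 54<<21 -> acc=114170900 shift=28 [end]
Varint 4: bytes[5:9] = 94 B8 B8 36 -> value 114170900 (4 byte(s))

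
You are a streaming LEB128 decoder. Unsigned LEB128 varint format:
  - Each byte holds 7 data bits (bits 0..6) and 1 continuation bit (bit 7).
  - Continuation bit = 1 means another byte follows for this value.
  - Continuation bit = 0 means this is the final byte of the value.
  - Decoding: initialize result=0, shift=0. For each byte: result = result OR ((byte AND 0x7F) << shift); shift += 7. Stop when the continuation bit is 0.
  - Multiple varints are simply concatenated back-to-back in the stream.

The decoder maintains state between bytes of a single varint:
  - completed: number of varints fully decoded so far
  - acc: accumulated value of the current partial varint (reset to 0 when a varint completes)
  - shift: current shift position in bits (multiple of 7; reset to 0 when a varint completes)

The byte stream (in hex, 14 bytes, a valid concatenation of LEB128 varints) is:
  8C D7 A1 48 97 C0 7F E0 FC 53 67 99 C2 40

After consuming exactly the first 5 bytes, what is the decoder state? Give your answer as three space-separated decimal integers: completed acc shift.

byte[0]=0x8C cont=1 payload=0x0C: acc |= 12<<0 -> completed=0 acc=12 shift=7
byte[1]=0xD7 cont=1 payload=0x57: acc |= 87<<7 -> completed=0 acc=11148 shift=14
byte[2]=0xA1 cont=1 payload=0x21: acc |= 33<<14 -> completed=0 acc=551820 shift=21
byte[3]=0x48 cont=0 payload=0x48: varint #1 complete (value=151546764); reset -> completed=1 acc=0 shift=0
byte[4]=0x97 cont=1 payload=0x17: acc |= 23<<0 -> completed=1 acc=23 shift=7

Answer: 1 23 7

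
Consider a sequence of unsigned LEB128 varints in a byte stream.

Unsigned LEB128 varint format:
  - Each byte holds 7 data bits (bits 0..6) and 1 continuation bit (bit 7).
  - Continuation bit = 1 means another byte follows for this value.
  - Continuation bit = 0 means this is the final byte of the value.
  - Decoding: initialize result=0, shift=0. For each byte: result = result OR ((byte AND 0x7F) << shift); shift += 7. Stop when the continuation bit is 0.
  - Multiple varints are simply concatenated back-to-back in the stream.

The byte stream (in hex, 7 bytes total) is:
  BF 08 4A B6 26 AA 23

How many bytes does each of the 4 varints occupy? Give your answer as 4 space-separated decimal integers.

  byte[0]=0xBF cont=1 payload=0x3F=63: acc |= 63<<0 -> acc=63 shift=7
  byte[1]=0x08 cont=0 payload=0x08=8: acc |= 8<<7 -> acc=1087 shift=14 [end]
Varint 1: bytes[0:2] = BF 08 -> value 1087 (2 byte(s))
  byte[2]=0x4A cont=0 payload=0x4A=74: acc |= 74<<0 -> acc=74 shift=7 [end]
Varint 2: bytes[2:3] = 4A -> value 74 (1 byte(s))
  byte[3]=0xB6 cont=1 payload=0x36=54: acc |= 54<<0 -> acc=54 shift=7
  byte[4]=0x26 cont=0 payload=0x26=38: acc |= 38<<7 -> acc=4918 shift=14 [end]
Varint 3: bytes[3:5] = B6 26 -> value 4918 (2 byte(s))
  byte[5]=0xAA cont=1 payload=0x2A=42: acc |= 42<<0 -> acc=42 shift=7
  byte[6]=0x23 cont=0 payload=0x23=35: acc |= 35<<7 -> acc=4522 shift=14 [end]
Varint 4: bytes[5:7] = AA 23 -> value 4522 (2 byte(s))

Answer: 2 1 2 2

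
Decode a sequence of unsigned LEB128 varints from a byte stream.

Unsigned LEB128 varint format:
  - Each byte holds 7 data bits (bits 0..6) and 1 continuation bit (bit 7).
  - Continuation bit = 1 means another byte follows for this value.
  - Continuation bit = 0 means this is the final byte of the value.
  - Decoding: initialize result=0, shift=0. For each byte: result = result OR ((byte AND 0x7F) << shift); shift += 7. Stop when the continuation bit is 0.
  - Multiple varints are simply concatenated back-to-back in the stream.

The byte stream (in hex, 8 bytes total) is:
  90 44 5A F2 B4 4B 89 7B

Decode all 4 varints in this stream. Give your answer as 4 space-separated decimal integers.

Answer: 8720 90 1235570 15753

Derivation:
  byte[0]=0x90 cont=1 payload=0x10=16: acc |= 16<<0 -> acc=16 shift=7
  byte[1]=0x44 cont=0 payload=0x44=68: acc |= 68<<7 -> acc=8720 shift=14 [end]
Varint 1: bytes[0:2] = 90 44 -> value 8720 (2 byte(s))
  byte[2]=0x5A cont=0 payload=0x5A=90: acc |= 90<<0 -> acc=90 shift=7 [end]
Varint 2: bytes[2:3] = 5A -> value 90 (1 byte(s))
  byte[3]=0xF2 cont=1 payload=0x72=114: acc |= 114<<0 -> acc=114 shift=7
  byte[4]=0xB4 cont=1 payload=0x34=52: acc |= 52<<7 -> acc=6770 shift=14
  byte[5]=0x4B cont=0 payload=0x4B=75: acc |= 75<<14 -> acc=1235570 shift=21 [end]
Varint 3: bytes[3:6] = F2 B4 4B -> value 1235570 (3 byte(s))
  byte[6]=0x89 cont=1 payload=0x09=9: acc |= 9<<0 -> acc=9 shift=7
  byte[7]=0x7B cont=0 payload=0x7B=123: acc |= 123<<7 -> acc=15753 shift=14 [end]
Varint 4: bytes[6:8] = 89 7B -> value 15753 (2 byte(s))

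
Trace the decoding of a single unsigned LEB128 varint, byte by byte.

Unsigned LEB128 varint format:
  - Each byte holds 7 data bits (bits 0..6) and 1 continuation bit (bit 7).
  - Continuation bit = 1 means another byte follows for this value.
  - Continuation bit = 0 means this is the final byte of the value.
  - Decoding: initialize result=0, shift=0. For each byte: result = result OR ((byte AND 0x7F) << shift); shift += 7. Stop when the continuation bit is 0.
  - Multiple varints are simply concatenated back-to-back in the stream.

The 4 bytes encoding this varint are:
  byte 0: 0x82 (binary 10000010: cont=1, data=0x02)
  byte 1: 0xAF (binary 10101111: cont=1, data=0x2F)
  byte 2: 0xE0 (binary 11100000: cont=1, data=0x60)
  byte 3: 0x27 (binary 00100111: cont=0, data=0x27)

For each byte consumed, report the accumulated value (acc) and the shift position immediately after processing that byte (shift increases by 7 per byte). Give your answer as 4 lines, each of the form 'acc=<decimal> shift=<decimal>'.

Answer: acc=2 shift=7
acc=6018 shift=14
acc=1578882 shift=21
acc=83367810 shift=28

Derivation:
byte 0=0x82: payload=0x02=2, contrib = 2<<0 = 2; acc -> 2, shift -> 7
byte 1=0xAF: payload=0x2F=47, contrib = 47<<7 = 6016; acc -> 6018, shift -> 14
byte 2=0xE0: payload=0x60=96, contrib = 96<<14 = 1572864; acc -> 1578882, shift -> 21
byte 3=0x27: payload=0x27=39, contrib = 39<<21 = 81788928; acc -> 83367810, shift -> 28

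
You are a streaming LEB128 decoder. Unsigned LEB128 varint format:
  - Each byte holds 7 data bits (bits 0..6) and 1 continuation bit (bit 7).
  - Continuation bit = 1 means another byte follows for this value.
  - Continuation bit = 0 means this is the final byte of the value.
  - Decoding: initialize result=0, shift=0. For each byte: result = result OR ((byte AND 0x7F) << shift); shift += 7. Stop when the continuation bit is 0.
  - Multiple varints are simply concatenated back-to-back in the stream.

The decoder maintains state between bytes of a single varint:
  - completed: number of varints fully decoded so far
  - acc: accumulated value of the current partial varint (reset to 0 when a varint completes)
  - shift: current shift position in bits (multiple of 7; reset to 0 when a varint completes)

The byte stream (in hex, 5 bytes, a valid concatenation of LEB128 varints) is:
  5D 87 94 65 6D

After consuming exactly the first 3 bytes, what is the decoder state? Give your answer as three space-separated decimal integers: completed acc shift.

byte[0]=0x5D cont=0 payload=0x5D: varint #1 complete (value=93); reset -> completed=1 acc=0 shift=0
byte[1]=0x87 cont=1 payload=0x07: acc |= 7<<0 -> completed=1 acc=7 shift=7
byte[2]=0x94 cont=1 payload=0x14: acc |= 20<<7 -> completed=1 acc=2567 shift=14

Answer: 1 2567 14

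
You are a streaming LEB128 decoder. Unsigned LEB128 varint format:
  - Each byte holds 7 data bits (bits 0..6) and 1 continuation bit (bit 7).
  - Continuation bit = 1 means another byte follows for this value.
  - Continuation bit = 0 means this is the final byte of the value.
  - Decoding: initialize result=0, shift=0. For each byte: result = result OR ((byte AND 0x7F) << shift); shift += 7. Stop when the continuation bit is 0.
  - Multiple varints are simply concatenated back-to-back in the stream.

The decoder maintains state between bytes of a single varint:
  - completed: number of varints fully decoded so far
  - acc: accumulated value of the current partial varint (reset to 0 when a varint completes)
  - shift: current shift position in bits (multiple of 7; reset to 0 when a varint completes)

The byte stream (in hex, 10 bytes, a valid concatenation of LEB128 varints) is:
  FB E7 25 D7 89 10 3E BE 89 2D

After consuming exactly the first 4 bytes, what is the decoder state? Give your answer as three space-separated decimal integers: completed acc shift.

Answer: 1 87 7

Derivation:
byte[0]=0xFB cont=1 payload=0x7B: acc |= 123<<0 -> completed=0 acc=123 shift=7
byte[1]=0xE7 cont=1 payload=0x67: acc |= 103<<7 -> completed=0 acc=13307 shift=14
byte[2]=0x25 cont=0 payload=0x25: varint #1 complete (value=619515); reset -> completed=1 acc=0 shift=0
byte[3]=0xD7 cont=1 payload=0x57: acc |= 87<<0 -> completed=1 acc=87 shift=7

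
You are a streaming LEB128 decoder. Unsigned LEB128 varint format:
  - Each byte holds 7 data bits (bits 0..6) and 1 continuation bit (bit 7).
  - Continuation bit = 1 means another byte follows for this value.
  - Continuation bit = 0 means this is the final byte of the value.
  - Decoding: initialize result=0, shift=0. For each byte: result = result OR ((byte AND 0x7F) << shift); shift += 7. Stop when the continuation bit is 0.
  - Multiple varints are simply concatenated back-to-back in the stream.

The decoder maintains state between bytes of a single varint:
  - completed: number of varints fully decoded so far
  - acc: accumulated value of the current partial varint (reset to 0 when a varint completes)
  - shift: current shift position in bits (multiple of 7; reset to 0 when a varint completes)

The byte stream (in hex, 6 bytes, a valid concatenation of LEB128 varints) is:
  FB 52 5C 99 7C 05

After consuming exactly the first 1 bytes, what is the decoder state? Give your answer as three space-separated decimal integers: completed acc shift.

byte[0]=0xFB cont=1 payload=0x7B: acc |= 123<<0 -> completed=0 acc=123 shift=7

Answer: 0 123 7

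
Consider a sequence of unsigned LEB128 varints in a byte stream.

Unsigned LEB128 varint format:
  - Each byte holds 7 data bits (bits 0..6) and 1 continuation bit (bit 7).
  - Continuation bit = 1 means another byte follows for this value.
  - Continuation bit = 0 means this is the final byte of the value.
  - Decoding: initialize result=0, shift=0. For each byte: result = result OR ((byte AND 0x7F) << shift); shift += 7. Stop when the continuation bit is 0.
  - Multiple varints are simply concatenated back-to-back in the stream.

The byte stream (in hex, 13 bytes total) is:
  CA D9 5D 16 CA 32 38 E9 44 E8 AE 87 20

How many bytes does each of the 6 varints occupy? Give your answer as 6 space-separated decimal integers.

  byte[0]=0xCA cont=1 payload=0x4A=74: acc |= 74<<0 -> acc=74 shift=7
  byte[1]=0xD9 cont=1 payload=0x59=89: acc |= 89<<7 -> acc=11466 shift=14
  byte[2]=0x5D cont=0 payload=0x5D=93: acc |= 93<<14 -> acc=1535178 shift=21 [end]
Varint 1: bytes[0:3] = CA D9 5D -> value 1535178 (3 byte(s))
  byte[3]=0x16 cont=0 payload=0x16=22: acc |= 22<<0 -> acc=22 shift=7 [end]
Varint 2: bytes[3:4] = 16 -> value 22 (1 byte(s))
  byte[4]=0xCA cont=1 payload=0x4A=74: acc |= 74<<0 -> acc=74 shift=7
  byte[5]=0x32 cont=0 payload=0x32=50: acc |= 50<<7 -> acc=6474 shift=14 [end]
Varint 3: bytes[4:6] = CA 32 -> value 6474 (2 byte(s))
  byte[6]=0x38 cont=0 payload=0x38=56: acc |= 56<<0 -> acc=56 shift=7 [end]
Varint 4: bytes[6:7] = 38 -> value 56 (1 byte(s))
  byte[7]=0xE9 cont=1 payload=0x69=105: acc |= 105<<0 -> acc=105 shift=7
  byte[8]=0x44 cont=0 payload=0x44=68: acc |= 68<<7 -> acc=8809 shift=14 [end]
Varint 5: bytes[7:9] = E9 44 -> value 8809 (2 byte(s))
  byte[9]=0xE8 cont=1 payload=0x68=104: acc |= 104<<0 -> acc=104 shift=7
  byte[10]=0xAE cont=1 payload=0x2E=46: acc |= 46<<7 -> acc=5992 shift=14
  byte[11]=0x87 cont=1 payload=0x07=7: acc |= 7<<14 -> acc=120680 shift=21
  byte[12]=0x20 cont=0 payload=0x20=32: acc |= 32<<21 -> acc=67229544 shift=28 [end]
Varint 6: bytes[9:13] = E8 AE 87 20 -> value 67229544 (4 byte(s))

Answer: 3 1 2 1 2 4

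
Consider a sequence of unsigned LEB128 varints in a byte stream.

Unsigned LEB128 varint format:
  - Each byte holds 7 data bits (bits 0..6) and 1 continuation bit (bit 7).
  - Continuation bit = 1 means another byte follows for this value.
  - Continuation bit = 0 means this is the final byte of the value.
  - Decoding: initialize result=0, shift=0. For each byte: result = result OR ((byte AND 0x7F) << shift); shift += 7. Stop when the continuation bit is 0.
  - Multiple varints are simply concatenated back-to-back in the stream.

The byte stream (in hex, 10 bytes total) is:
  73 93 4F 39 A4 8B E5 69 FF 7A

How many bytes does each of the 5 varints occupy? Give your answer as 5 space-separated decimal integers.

  byte[0]=0x73 cont=0 payload=0x73=115: acc |= 115<<0 -> acc=115 shift=7 [end]
Varint 1: bytes[0:1] = 73 -> value 115 (1 byte(s))
  byte[1]=0x93 cont=1 payload=0x13=19: acc |= 19<<0 -> acc=19 shift=7
  byte[2]=0x4F cont=0 payload=0x4F=79: acc |= 79<<7 -> acc=10131 shift=14 [end]
Varint 2: bytes[1:3] = 93 4F -> value 10131 (2 byte(s))
  byte[3]=0x39 cont=0 payload=0x39=57: acc |= 57<<0 -> acc=57 shift=7 [end]
Varint 3: bytes[3:4] = 39 -> value 57 (1 byte(s))
  byte[4]=0xA4 cont=1 payload=0x24=36: acc |= 36<<0 -> acc=36 shift=7
  byte[5]=0x8B cont=1 payload=0x0B=11: acc |= 11<<7 -> acc=1444 shift=14
  byte[6]=0xE5 cont=1 payload=0x65=101: acc |= 101<<14 -> acc=1656228 shift=21
  byte[7]=0x69 cont=0 payload=0x69=105: acc |= 105<<21 -> acc=221857188 shift=28 [end]
Varint 4: bytes[4:8] = A4 8B E5 69 -> value 221857188 (4 byte(s))
  byte[8]=0xFF cont=1 payload=0x7F=127: acc |= 127<<0 -> acc=127 shift=7
  byte[9]=0x7A cont=0 payload=0x7A=122: acc |= 122<<7 -> acc=15743 shift=14 [end]
Varint 5: bytes[8:10] = FF 7A -> value 15743 (2 byte(s))

Answer: 1 2 1 4 2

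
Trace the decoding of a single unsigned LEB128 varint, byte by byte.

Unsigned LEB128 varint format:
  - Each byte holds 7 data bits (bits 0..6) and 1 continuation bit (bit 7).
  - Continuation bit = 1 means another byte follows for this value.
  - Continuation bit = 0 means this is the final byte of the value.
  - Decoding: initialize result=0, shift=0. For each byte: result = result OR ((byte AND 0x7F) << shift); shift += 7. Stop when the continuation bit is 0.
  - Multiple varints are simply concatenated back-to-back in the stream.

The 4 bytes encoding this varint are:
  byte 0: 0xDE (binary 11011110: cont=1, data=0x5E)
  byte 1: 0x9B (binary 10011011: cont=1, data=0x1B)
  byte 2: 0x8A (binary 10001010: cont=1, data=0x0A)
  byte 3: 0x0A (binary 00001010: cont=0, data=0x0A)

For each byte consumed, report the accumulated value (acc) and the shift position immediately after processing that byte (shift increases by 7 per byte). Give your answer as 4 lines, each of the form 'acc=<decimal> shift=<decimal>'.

byte 0=0xDE: payload=0x5E=94, contrib = 94<<0 = 94; acc -> 94, shift -> 7
byte 1=0x9B: payload=0x1B=27, contrib = 27<<7 = 3456; acc -> 3550, shift -> 14
byte 2=0x8A: payload=0x0A=10, contrib = 10<<14 = 163840; acc -> 167390, shift -> 21
byte 3=0x0A: payload=0x0A=10, contrib = 10<<21 = 20971520; acc -> 21138910, shift -> 28

Answer: acc=94 shift=7
acc=3550 shift=14
acc=167390 shift=21
acc=21138910 shift=28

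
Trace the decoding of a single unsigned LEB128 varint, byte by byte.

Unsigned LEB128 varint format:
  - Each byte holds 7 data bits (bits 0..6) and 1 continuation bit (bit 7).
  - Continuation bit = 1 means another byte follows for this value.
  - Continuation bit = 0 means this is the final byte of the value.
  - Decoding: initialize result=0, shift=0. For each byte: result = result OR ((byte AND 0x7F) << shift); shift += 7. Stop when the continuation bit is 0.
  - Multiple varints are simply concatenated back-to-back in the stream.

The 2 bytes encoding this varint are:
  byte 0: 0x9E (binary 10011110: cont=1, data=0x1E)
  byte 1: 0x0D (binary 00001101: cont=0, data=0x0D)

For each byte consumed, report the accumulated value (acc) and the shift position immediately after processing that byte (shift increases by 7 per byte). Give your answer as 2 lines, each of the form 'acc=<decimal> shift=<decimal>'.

Answer: acc=30 shift=7
acc=1694 shift=14

Derivation:
byte 0=0x9E: payload=0x1E=30, contrib = 30<<0 = 30; acc -> 30, shift -> 7
byte 1=0x0D: payload=0x0D=13, contrib = 13<<7 = 1664; acc -> 1694, shift -> 14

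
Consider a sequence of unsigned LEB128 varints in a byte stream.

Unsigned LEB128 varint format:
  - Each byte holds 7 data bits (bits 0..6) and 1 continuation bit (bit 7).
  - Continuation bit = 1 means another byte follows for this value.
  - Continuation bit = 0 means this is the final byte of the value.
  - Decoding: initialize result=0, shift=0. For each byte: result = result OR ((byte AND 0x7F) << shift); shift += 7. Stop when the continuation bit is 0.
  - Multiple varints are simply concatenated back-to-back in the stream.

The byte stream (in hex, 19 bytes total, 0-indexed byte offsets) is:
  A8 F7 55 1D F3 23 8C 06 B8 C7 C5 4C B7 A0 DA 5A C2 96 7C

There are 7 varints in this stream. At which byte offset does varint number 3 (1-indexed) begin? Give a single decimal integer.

  byte[0]=0xA8 cont=1 payload=0x28=40: acc |= 40<<0 -> acc=40 shift=7
  byte[1]=0xF7 cont=1 payload=0x77=119: acc |= 119<<7 -> acc=15272 shift=14
  byte[2]=0x55 cont=0 payload=0x55=85: acc |= 85<<14 -> acc=1407912 shift=21 [end]
Varint 1: bytes[0:3] = A8 F7 55 -> value 1407912 (3 byte(s))
  byte[3]=0x1D cont=0 payload=0x1D=29: acc |= 29<<0 -> acc=29 shift=7 [end]
Varint 2: bytes[3:4] = 1D -> value 29 (1 byte(s))
  byte[4]=0xF3 cont=1 payload=0x73=115: acc |= 115<<0 -> acc=115 shift=7
  byte[5]=0x23 cont=0 payload=0x23=35: acc |= 35<<7 -> acc=4595 shift=14 [end]
Varint 3: bytes[4:6] = F3 23 -> value 4595 (2 byte(s))
  byte[6]=0x8C cont=1 payload=0x0C=12: acc |= 12<<0 -> acc=12 shift=7
  byte[7]=0x06 cont=0 payload=0x06=6: acc |= 6<<7 -> acc=780 shift=14 [end]
Varint 4: bytes[6:8] = 8C 06 -> value 780 (2 byte(s))
  byte[8]=0xB8 cont=1 payload=0x38=56: acc |= 56<<0 -> acc=56 shift=7
  byte[9]=0xC7 cont=1 payload=0x47=71: acc |= 71<<7 -> acc=9144 shift=14
  byte[10]=0xC5 cont=1 payload=0x45=69: acc |= 69<<14 -> acc=1139640 shift=21
  byte[11]=0x4C cont=0 payload=0x4C=76: acc |= 76<<21 -> acc=160523192 shift=28 [end]
Varint 5: bytes[8:12] = B8 C7 C5 4C -> value 160523192 (4 byte(s))
  byte[12]=0xB7 cont=1 payload=0x37=55: acc |= 55<<0 -> acc=55 shift=7
  byte[13]=0xA0 cont=1 payload=0x20=32: acc |= 32<<7 -> acc=4151 shift=14
  byte[14]=0xDA cont=1 payload=0x5A=90: acc |= 90<<14 -> acc=1478711 shift=21
  byte[15]=0x5A cont=0 payload=0x5A=90: acc |= 90<<21 -> acc=190222391 shift=28 [end]
Varint 6: bytes[12:16] = B7 A0 DA 5A -> value 190222391 (4 byte(s))
  byte[16]=0xC2 cont=1 payload=0x42=66: acc |= 66<<0 -> acc=66 shift=7
  byte[17]=0x96 cont=1 payload=0x16=22: acc |= 22<<7 -> acc=2882 shift=14
  byte[18]=0x7C cont=0 payload=0x7C=124: acc |= 124<<14 -> acc=2034498 shift=21 [end]
Varint 7: bytes[16:19] = C2 96 7C -> value 2034498 (3 byte(s))

Answer: 4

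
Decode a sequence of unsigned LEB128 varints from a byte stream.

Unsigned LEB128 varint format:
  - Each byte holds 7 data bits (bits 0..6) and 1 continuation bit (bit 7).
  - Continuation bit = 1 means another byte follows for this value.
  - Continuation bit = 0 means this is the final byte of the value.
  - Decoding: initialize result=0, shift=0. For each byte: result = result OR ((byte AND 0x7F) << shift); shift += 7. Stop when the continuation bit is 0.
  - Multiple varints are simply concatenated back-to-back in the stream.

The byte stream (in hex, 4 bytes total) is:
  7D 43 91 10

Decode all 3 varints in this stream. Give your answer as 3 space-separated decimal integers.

  byte[0]=0x7D cont=0 payload=0x7D=125: acc |= 125<<0 -> acc=125 shift=7 [end]
Varint 1: bytes[0:1] = 7D -> value 125 (1 byte(s))
  byte[1]=0x43 cont=0 payload=0x43=67: acc |= 67<<0 -> acc=67 shift=7 [end]
Varint 2: bytes[1:2] = 43 -> value 67 (1 byte(s))
  byte[2]=0x91 cont=1 payload=0x11=17: acc |= 17<<0 -> acc=17 shift=7
  byte[3]=0x10 cont=0 payload=0x10=16: acc |= 16<<7 -> acc=2065 shift=14 [end]
Varint 3: bytes[2:4] = 91 10 -> value 2065 (2 byte(s))

Answer: 125 67 2065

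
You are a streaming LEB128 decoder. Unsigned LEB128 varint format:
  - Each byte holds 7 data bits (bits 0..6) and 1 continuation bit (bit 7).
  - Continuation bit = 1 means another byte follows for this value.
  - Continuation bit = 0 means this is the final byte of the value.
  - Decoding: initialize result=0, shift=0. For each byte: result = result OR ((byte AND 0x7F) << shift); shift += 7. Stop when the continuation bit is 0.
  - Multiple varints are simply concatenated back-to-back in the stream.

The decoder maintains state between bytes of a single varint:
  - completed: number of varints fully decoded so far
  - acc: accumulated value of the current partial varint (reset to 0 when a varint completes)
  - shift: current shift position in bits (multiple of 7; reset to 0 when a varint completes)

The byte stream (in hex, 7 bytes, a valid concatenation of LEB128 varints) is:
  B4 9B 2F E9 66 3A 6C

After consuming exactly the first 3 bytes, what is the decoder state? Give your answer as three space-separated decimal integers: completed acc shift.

Answer: 1 0 0

Derivation:
byte[0]=0xB4 cont=1 payload=0x34: acc |= 52<<0 -> completed=0 acc=52 shift=7
byte[1]=0x9B cont=1 payload=0x1B: acc |= 27<<7 -> completed=0 acc=3508 shift=14
byte[2]=0x2F cont=0 payload=0x2F: varint #1 complete (value=773556); reset -> completed=1 acc=0 shift=0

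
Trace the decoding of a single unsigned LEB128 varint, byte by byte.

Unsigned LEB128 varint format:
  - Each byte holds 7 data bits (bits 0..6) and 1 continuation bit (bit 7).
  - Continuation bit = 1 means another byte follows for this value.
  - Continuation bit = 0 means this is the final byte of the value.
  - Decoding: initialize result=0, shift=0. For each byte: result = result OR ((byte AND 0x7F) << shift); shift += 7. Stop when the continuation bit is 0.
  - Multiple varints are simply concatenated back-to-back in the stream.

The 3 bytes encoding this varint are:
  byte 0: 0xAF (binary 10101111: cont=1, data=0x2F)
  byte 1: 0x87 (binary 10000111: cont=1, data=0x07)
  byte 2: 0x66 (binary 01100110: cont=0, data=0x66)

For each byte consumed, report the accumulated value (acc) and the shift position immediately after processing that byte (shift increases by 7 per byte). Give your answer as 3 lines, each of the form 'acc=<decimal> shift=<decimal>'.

byte 0=0xAF: payload=0x2F=47, contrib = 47<<0 = 47; acc -> 47, shift -> 7
byte 1=0x87: payload=0x07=7, contrib = 7<<7 = 896; acc -> 943, shift -> 14
byte 2=0x66: payload=0x66=102, contrib = 102<<14 = 1671168; acc -> 1672111, shift -> 21

Answer: acc=47 shift=7
acc=943 shift=14
acc=1672111 shift=21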